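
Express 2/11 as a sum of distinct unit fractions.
1/6 + 1/66

Greedy algorithm:
2/11: ceiling(11/2) = 6, use 1/6
1/66: ceiling(66/1) = 66, use 1/66
Result: 2/11 = 1/6 + 1/66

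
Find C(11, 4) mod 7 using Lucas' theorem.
1

Using Lucas' theorem:
Write n=11 and k=4 in base 7:
n in base 7: [1, 4]
k in base 7: [0, 4]
C(11,4) mod 7 = ∏ C(n_i, k_i) mod 7
Digit binomials (mod 7): C(1,0) = 1; C(4,4) = 1
Product: 1 × 1 = 1 ≡ 1 (mod 7)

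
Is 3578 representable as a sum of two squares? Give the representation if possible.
37² + 47² (a=37, b=47)

Factorization: 3578 = 2 × 1789
By Fermat: n is sum of two squares iff every prime p ≡ 3 (mod 4) appears to even power.
All primes ≡ 3 (mod 4) appear to even power.
Search a = 0, 1, 2, … for 3578 - a² a perfect square: first hit at a = 37: 3578 - 1369 = 2209 = 47².
3578 = 37² + 47² = 1369 + 2209 ✓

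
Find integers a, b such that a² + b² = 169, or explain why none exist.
0² + 13² (a=0, b=13)

Factorization: 169 = 13^2
By Fermat: n is sum of two squares iff every prime p ≡ 3 (mod 4) appears to even power.
All primes ≡ 3 (mod 4) appear to even power.
Search a = 0, 1, 2, … for 169 - a² a perfect square: first hit at a = 0: 169 - 0 = 169 = 13².
169 = 0² + 13² = 0 + 169 ✓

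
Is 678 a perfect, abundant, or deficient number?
abundant

Proper divisors of 678: sum = 1 + 2 + 3 + 6 + 113 + 226 + 339 = 690
Since 690 > 678, 678 is abundant.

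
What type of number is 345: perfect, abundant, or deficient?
deficient

Proper divisors of 345: sum = 1 + 3 + 5 + 15 + 23 + 69 + 115 = 231
Since 231 < 345, 345 is deficient.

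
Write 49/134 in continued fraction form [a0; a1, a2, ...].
[0; 2, 1, 2, 1, 3, 3]

Euclidean algorithm steps:
49 = 0 × 134 + 49
134 = 2 × 49 + 36
49 = 1 × 36 + 13
36 = 2 × 13 + 10
13 = 1 × 10 + 3
10 = 3 × 3 + 1
3 = 3 × 1 + 0
Continued fraction: [0; 2, 1, 2, 1, 3, 3]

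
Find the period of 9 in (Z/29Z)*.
14

29 is prime, so ord(9) divides φ(29) = 28.
Divisors of 28: 1, 2, 4, 7, 14, 28.
Repeated squaring: 9^1 ≡ 9, 9^2 ≡ 23, 9^4 ≡ 7, 9^8 ≡ 20, 9^16 ≡ 23 (mod 29).
Test 9^d mod 29 for each divisor d in increasing order:
9^1 ≡ 9
9^2 ≡ 23
9^4 ≡ 7
9^7 = 9^4·9^2·9^1 ≡ 28
9^14 = 9^8·9^4·9^2 ≡ 1  ← first divisor giving 1
The order is 14.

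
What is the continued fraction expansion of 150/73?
[2; 18, 4]

Euclidean algorithm steps:
150 = 2 × 73 + 4
73 = 18 × 4 + 1
4 = 4 × 1 + 0
Continued fraction: [2; 18, 4]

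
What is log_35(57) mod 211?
17

Baby-step giant-step with step n = ⌈√211⌉ = 15.
Baby steps 35^j mod 211 (j:value) for j=0..14: 0:1, 1:35, 2:170, 3:42, 4:204, 5:177, 6:76, 7:128, 8:49, 9:27, 10:101, 11:159, 12:79, 13:22, 14:137.
Giant-step multiplier: 35^(-15) ≡ 35^(210-15) = 35^195 ≡ 40 (mod 211).
Giant steps γ_i = 57·40^i mod 211: γ_0=57, γ_1=170 (in table at j=2).
x = i·n + j = 1·15 + 2 = 17.
Check: 35^17 ≡ 57 (mod 211).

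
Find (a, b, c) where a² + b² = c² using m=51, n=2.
(2597, 204, 2605)

Euclid's formula: a = m² - n², b = 2mn, c = m² + n²
m = 51, n = 2
a = 51² - 2² = 2601 - 4 = 2597
b = 2 × 51 × 2 = 204
c = 51² + 2² = 2601 + 4 = 2605
Verification: 2597² + 204² = 6744409 + 41616 = 6786025 = 2605² ✓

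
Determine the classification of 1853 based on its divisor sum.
deficient

Proper divisors of 1853: sum = 1 + 17 + 109 = 127
Since 127 < 1853, 1853 is deficient.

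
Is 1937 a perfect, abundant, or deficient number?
deficient

Proper divisors of 1937: sum = 1 + 13 + 149 = 163
Since 163 < 1937, 1937 is deficient.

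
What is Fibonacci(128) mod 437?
324

Matrix identity: Q^n = [[F_(n+1), F_n], [F_n, F_(n-1)]] with Q = [[1,1],[1,0]].
n = 128 = 10000000₂. Square-and-multiply, entries mod 437:
Q^1 = [[1,1],[1,0]]
Q^2 = (Q^1)² = [[2,1],[1,1]]
Q^4 = (Q^2)² = [[5,3],[3,2]]
Q^8 = (Q^4)² = [[34,21],[21,13]]
Q^16 = (Q^8)² = [[286,113],[113,173]]
Q^32 = (Q^16)² = [[173,301],[301,309]]
Q^64 = (Q^32)² = [[355,435],[435,357]]
Q^128 = (Q^64)² = [[173,324],[324,286]]
F_128 mod 437 = Q^128[0][1] = 324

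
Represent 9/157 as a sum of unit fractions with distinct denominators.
1/18 + 1/566 + 1/399879

Greedy algorithm:
9/157: ceiling(157/9) = 18, use 1/18
5/2826: ceiling(2826/5) = 566, use 1/566
1/399879: ceiling(399879/1) = 399879, use 1/399879
Result: 9/157 = 1/18 + 1/566 + 1/399879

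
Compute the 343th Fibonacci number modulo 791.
790

Matrix identity: Q^n = [[F_(n+1), F_n], [F_n, F_(n-1)]] with Q = [[1,1],[1,0]].
n = 343 = 101010111₂. Square-and-multiply, entries mod 791:
Q^1 = [[1,1],[1,0]]
Q^2 = (Q^1)² = [[2,1],[1,1]]
Q^5 = (Q^2)²·Q = [[8,5],[5,3]]
Q^10 = (Q^5)² = [[89,55],[55,34]]
Q^21 = (Q^10)²·Q = [[309,663],[663,437]]
Q^42 = (Q^21)² = [[334,223],[223,111]]
Q^85 = (Q^42)²·Q = [[281,712],[712,360]]
Q^171 = (Q^85)²·Q = [[550,565],[565,776]]
Q^343 = (Q^171)²·Q = [[112,790],[790,113]]
F_343 mod 791 = Q^343[0][1] = 790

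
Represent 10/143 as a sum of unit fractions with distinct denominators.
1/15 + 1/307 + 1/164629 + 1/108410665935

Greedy algorithm:
10/143: ceiling(143/10) = 15, use 1/15
7/2145: ceiling(2145/7) = 307, use 1/307
4/658515: ceiling(658515/4) = 164629, use 1/164629
1/108410665935: ceiling(108410665935/1) = 108410665935, use 1/108410665935
Result: 10/143 = 1/15 + 1/307 + 1/164629 + 1/108410665935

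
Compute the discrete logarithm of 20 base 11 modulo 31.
16

Baby-step giant-step with step n = ⌈√31⌉ = 6.
Baby steps 11^j mod 31 (j:value) for j=0..5: 0:1, 1:11, 2:28, 3:29, 4:9, 5:6.
Giant-step multiplier: 11^(-6) ≡ 11^(30-6) = 11^24 ≡ 8 (mod 31).
Giant steps γ_i = 20·8^i mod 31: γ_0=20, γ_1=5, γ_2=9 (in table at j=4).
x = i·n + j = 2·6 + 4 = 16.
Check: 11^16 ≡ 20 (mod 31).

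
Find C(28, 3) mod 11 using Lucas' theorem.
9

Using Lucas' theorem:
Write n=28 and k=3 in base 11:
n in base 11: [2, 6]
k in base 11: [0, 3]
C(28,3) mod 11 = ∏ C(n_i, k_i) mod 11
Digit binomials (mod 11): C(2,0) = 1; C(6,3) = 20 ≡ 9
Product: 1 × 9 = 9 ≡ 9 (mod 11)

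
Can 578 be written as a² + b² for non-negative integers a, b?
7² + 23² (a=7, b=23)

Factorization: 578 = 2 × 17^2
By Fermat: n is sum of two squares iff every prime p ≡ 3 (mod 4) appears to even power.
All primes ≡ 3 (mod 4) appear to even power.
Search a = 0, 1, 2, … for 578 - a² a perfect square: first hit at a = 7: 578 - 49 = 529 = 23².
578 = 7² + 23² = 49 + 529 ✓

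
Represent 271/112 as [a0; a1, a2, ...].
[2; 2, 2, 1, 1, 1, 1, 3]

Euclidean algorithm steps:
271 = 2 × 112 + 47
112 = 2 × 47 + 18
47 = 2 × 18 + 11
18 = 1 × 11 + 7
11 = 1 × 7 + 4
7 = 1 × 4 + 3
4 = 1 × 3 + 1
3 = 3 × 1 + 0
Continued fraction: [2; 2, 2, 1, 1, 1, 1, 3]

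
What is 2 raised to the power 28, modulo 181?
148

Repeated squaring. Binary of 28 = 11100.
2^1 ≡ 2 (mod 181); 2^2 ≡ 4 (mod 181); 2^4 ≡ 16 (mod 181); 2^8 ≡ 75 (mod 181); 2^16 ≡ 14 (mod 181)
2^28 = 2^4 × 2^8 × 2^16 ≡ 148 (mod 181)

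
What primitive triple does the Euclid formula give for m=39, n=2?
(1517, 156, 1525)

Euclid's formula: a = m² - n², b = 2mn, c = m² + n²
m = 39, n = 2
a = 39² - 2² = 1521 - 4 = 1517
b = 2 × 39 × 2 = 156
c = 39² + 2² = 1521 + 4 = 1525
Verification: 1517² + 156² = 2301289 + 24336 = 2325625 = 1525² ✓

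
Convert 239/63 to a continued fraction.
[3; 1, 3, 1, 5, 2]

Euclidean algorithm steps:
239 = 3 × 63 + 50
63 = 1 × 50 + 13
50 = 3 × 13 + 11
13 = 1 × 11 + 2
11 = 5 × 2 + 1
2 = 2 × 1 + 0
Continued fraction: [3; 1, 3, 1, 5, 2]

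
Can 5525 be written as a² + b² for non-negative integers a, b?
7² + 74² (a=7, b=74)

Factorization: 5525 = 5^2 × 13 × 17
By Fermat: n is sum of two squares iff every prime p ≡ 3 (mod 4) appears to even power.
All primes ≡ 3 (mod 4) appear to even power.
Search a = 0, 1, 2, … for 5525 - a² a perfect square: first hit at a = 7: 5525 - 49 = 5476 = 74².
5525 = 7² + 74² = 49 + 5476 ✓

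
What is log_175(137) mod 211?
98

Baby-step giant-step with step n = ⌈√211⌉ = 15.
Baby steps 175^j mod 211 (j:value) for j=0..14: 0:1, 1:175, 2:30, 3:186, 4:56, 5:94, 6:203, 7:77, 8:182, 9:200, 10:185, 11:92, 12:64, 13:17, 14:21.
Giant-step multiplier: 175^(-15) ≡ 175^(210-15) = 175^195 ≡ 12 (mod 211).
Giant steps γ_i = 137·12^i mod 211: γ_0=137, γ_1=167, γ_2=105, γ_3=205, γ_4=139, γ_5=191, γ_6=182 (in table at j=8).
x = i·n + j = 6·15 + 8 = 98.
Check: 175^98 ≡ 137 (mod 211).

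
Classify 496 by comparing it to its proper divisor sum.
perfect

Proper divisors of 496: sum = 1 + 2 + 4 + 8 + 16 + 31 + 62 + 124 + 248 = 496
Since 496 = 496, 496 is perfect.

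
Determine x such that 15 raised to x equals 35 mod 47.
41

Baby-step giant-step with step n = ⌈√47⌉ = 7.
Baby steps 15^j mod 47 (j:value) for j=0..6: 0:1, 1:15, 2:37, 3:38, 4:6, 5:43, 6:34.
Giant-step multiplier: 15^(-7) ≡ 15^(46-7) = 15^39 ≡ 20 (mod 47).
Giant steps γ_i = 35·20^i mod 47: γ_0=35, γ_1=42, γ_2=41, γ_3=21, γ_4=44, γ_5=34 (in table at j=6).
x = i·n + j = 5·7 + 6 = 41.
Check: 15^41 ≡ 35 (mod 47).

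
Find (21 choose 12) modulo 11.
10

Using Lucas' theorem:
Write n=21 and k=12 in base 11:
n in base 11: [1, 10]
k in base 11: [1, 1]
C(21,12) mod 11 = ∏ C(n_i, k_i) mod 11
Digit binomials (mod 11): C(1,1) = 1; C(10,1) = 10
Product: 1 × 10 = 10 ≡ 10 (mod 11)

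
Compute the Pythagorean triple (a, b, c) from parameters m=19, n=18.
(37, 684, 685)

Euclid's formula: a = m² - n², b = 2mn, c = m² + n²
m = 19, n = 18
a = 19² - 18² = 361 - 324 = 37
b = 2 × 19 × 18 = 684
c = 19² + 18² = 361 + 324 = 685
Verification: 37² + 684² = 1369 + 467856 = 469225 = 685² ✓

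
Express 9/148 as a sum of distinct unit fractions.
1/17 + 1/504 + 1/317016

Greedy algorithm:
9/148: ceiling(148/9) = 17, use 1/17
5/2516: ceiling(2516/5) = 504, use 1/504
1/317016: ceiling(317016/1) = 317016, use 1/317016
Result: 9/148 = 1/17 + 1/504 + 1/317016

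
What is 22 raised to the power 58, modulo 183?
76

Repeated squaring. Binary of 58 = 111010.
22^1 ≡ 22 (mod 183); 22^2 ≡ 118 (mod 183); 22^4 ≡ 16 (mod 183); 22^8 ≡ 73 (mod 183); 22^16 ≡ 22 (mod 183); 22^32 ≡ 118 (mod 183)
22^58 = 22^2 × 22^8 × 22^16 × 22^32 ≡ 76 (mod 183)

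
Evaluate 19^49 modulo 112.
19

Repeated squaring. Binary of 49 = 110001.
19^1 ≡ 19 (mod 112); 19^2 ≡ 25 (mod 112); 19^4 ≡ 65 (mod 112); 19^8 ≡ 81 (mod 112); 19^16 ≡ 65 (mod 112); 19^32 ≡ 81 (mod 112)
19^49 = 19^1 × 19^16 × 19^32 ≡ 19 (mod 112)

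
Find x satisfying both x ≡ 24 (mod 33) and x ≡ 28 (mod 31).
90

Using Chinese Remainder Theorem:
M = 33 × 31 = 1023
M1 = 31, M2 = 33
y1 = 31^(-1) mod 33 = 16
y2 = 33^(-1) mod 31 = 16
x = (24×31×16 + 28×33×16) mod 1023 = 90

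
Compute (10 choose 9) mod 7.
3

Using Lucas' theorem:
Write n=10 and k=9 in base 7:
n in base 7: [1, 3]
k in base 7: [1, 2]
C(10,9) mod 7 = ∏ C(n_i, k_i) mod 7
Digit binomials (mod 7): C(1,1) = 1; C(3,2) = 3
Product: 1 × 3 = 3 ≡ 3 (mod 7)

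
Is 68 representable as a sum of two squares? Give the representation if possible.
2² + 8² (a=2, b=8)

Factorization: 68 = 2^2 × 17
By Fermat: n is sum of two squares iff every prime p ≡ 3 (mod 4) appears to even power.
All primes ≡ 3 (mod 4) appear to even power.
Search a = 0, 1, 2, … for 68 - a² a perfect square: first hit at a = 2: 68 - 4 = 64 = 8².
68 = 2² + 8² = 4 + 64 ✓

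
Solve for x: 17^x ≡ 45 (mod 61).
2

Baby-step giant-step with step n = ⌈√61⌉ = 8.
Baby steps 17^j mod 61 (j:value) for j=0..7: 0:1, 1:17, 2:45, 3:33, 4:12, 5:21, 6:52, 7:30.
h = 45 is already in the table at j=2, so x = 2.
Check: 17^2 ≡ 45 (mod 61).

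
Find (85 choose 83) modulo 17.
0

Using Lucas' theorem:
Write n=85 and k=83 in base 17:
n in base 17: [5, 0]
k in base 17: [4, 15]
C(85,83) mod 17 = ∏ C(n_i, k_i) mod 17
Digit binomials (mod 17): C(5,4) = 5; C(0,15) = 0 (k_i > n_i)
Product: 5 × 0 = 0 ≡ 0 (mod 17)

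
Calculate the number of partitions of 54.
386155

p(n) counts ways to write n as a sum of positive integers (order ignored).
Euler's pentagonal recurrence: p(k) = p(k-1) + p(k-2) - p(k-5) - p(k-7) + p(k-12) + p(k-15) - ... (offsets j(3j∓1)/2, signs ++--, p(0)=1, p(<0)=0).
DP table for k = 0..53: p(0)=1, p(1)=1, p(2)=2, p(3)=3, p(4)=5, p(5)=7, p(6)=11, p(7)=15, p(8)=22, p(9)=30, p(10)=42, p(11)=56, p(12)=77, p(13)=101, p(14)=135, p(15)=176, p(16)=231, p(17)=297, p(18)=385, p(19)=490, p(20)=627, p(21)=792, p(22)=1002, p(23)=1255, p(24)=1575, p(25)=1958, p(26)=2436, p(27)=3010, p(28)=3718, p(29)=4565, p(30)=5604, p(31)=6842, p(32)=8349, p(33)=10143, p(34)=12310, p(35)=14883, p(36)=17977, p(37)=21637, p(38)=26015, p(39)=31185, p(40)=37338, p(41)=44583, p(42)=53174, p(43)=63261, p(44)=75175, p(45)=89134, p(46)=105558, p(47)=124754, p(48)=147273, p(49)=173525, p(50)=204226, p(51)=239943, p(52)=281589, p(53)=329931.
Final step: p(54) = p(53) + p(52) - p(49) - p(47) + p(42) + p(39) - p(32) - p(28) + p(19) + p(14) - p(3)
= 329931 + 281589 - 173525 - 124754 + 53174 + 31185 - 8349 - 3718 + 490 + 135 - 3
= 386155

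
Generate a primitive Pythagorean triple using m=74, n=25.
(4851, 3700, 6101)

Euclid's formula: a = m² - n², b = 2mn, c = m² + n²
m = 74, n = 25
a = 74² - 25² = 5476 - 625 = 4851
b = 2 × 74 × 25 = 3700
c = 74² + 25² = 5476 + 625 = 6101
Verification: 4851² + 3700² = 23532201 + 13690000 = 37222201 = 6101² ✓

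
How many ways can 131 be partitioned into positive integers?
5964539504

p(n) counts ways to write n as a sum of positive integers (order ignored).
Euler's pentagonal recurrence: p(k) = p(k-1) + p(k-2) - p(k-5) - p(k-7) + p(k-12) + p(k-15) - ... (offsets j(3j∓1)/2, signs ++--, p(0)=1, p(<0)=0).
DP table for k = 0..130: p(0)=1, p(1)=1, p(2)=2, p(3)=3, p(4)=5, p(5)=7, p(6)=11, p(7)=15, p(8)=22, p(9)=30, p(10)=42, p(11)=56, p(12)=77, p(13)=101, p(14)=135, p(15)=176, p(16)=231, p(17)=297, p(18)=385, p(19)=490, p(20)=627, p(21)=792, p(22)=1002, p(23)=1255, p(24)=1575, p(25)=1958, p(26)=2436, p(27)=3010, p(28)=3718, p(29)=4565, p(30)=5604, p(31)=6842, p(32)=8349, p(33)=10143, p(34)=12310, p(35)=14883, p(36)=17977, p(37)=21637, p(38)=26015, p(39)=31185, p(40)=37338, p(41)=44583, p(42)=53174, p(43)=63261, p(44)=75175, p(45)=89134, p(46)=105558, p(47)=124754, p(48)=147273, p(49)=173525, p(50)=204226, p(51)=239943, p(52)=281589, p(53)=329931, p(54)=386155, p(55)=451276, p(56)=526823, p(57)=614154, p(58)=715220, p(59)=831820, p(60)=966467, p(61)=1121505, p(62)=1300156, p(63)=1505499, p(64)=1741630, p(65)=2012558, p(66)=2323520, p(67)=2679689, p(68)=3087735, p(69)=3554345, p(70)=4087968, p(71)=4697205, p(72)=5392783, p(73)=6185689, p(74)=7089500, p(75)=8118264, p(76)=9289091, p(77)=10619863, p(78)=12132164, p(79)=13848650, p(80)=15796476, p(81)=18004327, p(82)=20506255, p(83)=23338469, p(84)=26543660, p(85)=30167357, p(86)=34262962, p(87)=38887673, p(88)=44108109, p(89)=49995925, p(90)=56634173, p(91)=64112359, p(92)=72533807, p(93)=82010177, p(94)=92669720, p(95)=104651419, p(96)=118114304, p(97)=133230930, p(98)=150198136, p(99)=169229875, p(100)=190569292, p(101)=214481126, p(102)=241265379, p(103)=271248950, p(104)=304801365, p(105)=342325709, p(106)=384276336, p(107)=431149389, p(108)=483502844, p(109)=541946240, p(110)=607163746, p(111)=679903203, p(112)=761002156, p(113)=851376628, p(114)=952050665, p(115)=1064144451, p(116)=1188908248, p(117)=1327710076, p(118)=1482074143, p(119)=1653668665, p(120)=1844349560, p(121)=2056148051, p(122)=2291320912, p(123)=2552338241, p(124)=2841940500, p(125)=3163127352, p(126)=3519222692, p(127)=3913864295, p(128)=4351078600, p(129)=4835271870, p(130)=5371315400.
Final step: p(131) = p(130) + p(129) - p(126) - p(124) + p(119) + p(116) - p(109) - p(105) + p(96) + p(91) - p(80) - p(74) + p(61) + p(54) - p(39) - p(31) + p(14) + p(5)
= 5371315400 + 4835271870 - 3519222692 - 2841940500 + 1653668665 + 1188908248 - 541946240 - 342325709 + 118114304 + 64112359 - 15796476 - 7089500 + 1121505 + 386155 - 31185 - 6842 + 135 + 7
= 5964539504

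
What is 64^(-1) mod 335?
89

gcd(64, 335) = 1, so the inverse exists.
Extended Euclidean algorithm on (335, 64):
335 = 5 × 64 + 15  ⟹  15 = (1)·335 + (-5)·64
64 = 4 × 15 + 4  ⟹  4 = (-4)·335 + (21)·64
15 = 3 × 4 + 3  ⟹  3 = (13)·335 + (-68)·64
4 = 1 × 3 + 1  ⟹  1 = (-17)·335 + (89)·64
So (89)·64 ≡ 1 (mod 335), i.e. 64^(-1) ≡ 89 (mod 335).
Check: 64 × 89 = 5696 ≡ 1 (mod 335)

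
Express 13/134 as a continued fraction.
[0; 10, 3, 4]

Euclidean algorithm steps:
13 = 0 × 134 + 13
134 = 10 × 13 + 4
13 = 3 × 4 + 1
4 = 4 × 1 + 0
Continued fraction: [0; 10, 3, 4]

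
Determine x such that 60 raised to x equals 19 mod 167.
154

Baby-step giant-step with step n = ⌈√167⌉ = 13.
Baby steps 60^j mod 167 (j:value) for j=0..12: 0:1, 1:60, 2:93, 3:69, 4:132, 5:71, 6:85, 7:90, 8:56, 9:20, 10:31, 11:23, 12:44.
Giant-step multiplier: 60^(-13) ≡ 60^(166-13) = 60^153 ≡ 120 (mod 167).
Giant steps γ_i = 19·120^i mod 167: γ_0=19, γ_1=109, γ_2=54, γ_3=134, γ_4=48, γ_5=82, γ_6=154, γ_7=110, γ_8=7, γ_9=5, γ_10=99, γ_11=23 (in table at j=11).
x = i·n + j = 11·13 + 11 = 154.
Check: 60^154 ≡ 19 (mod 167).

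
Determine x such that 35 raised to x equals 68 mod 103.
52

Baby-step giant-step with step n = ⌈√103⌉ = 11.
Baby steps 35^j mod 103 (j:value) for j=0..10: 0:1, 1:35, 2:92, 3:27, 4:18, 5:12, 6:8, 7:74, 8:15, 9:10, 10:41.
Giant-step multiplier: 35^(-11) ≡ 35^(102-11) = 35^91 ≡ 44 (mod 103).
Giant steps γ_i = 68·44^i mod 103: γ_0=68, γ_1=5, γ_2=14, γ_3=101, γ_4=15 (in table at j=8).
x = i·n + j = 4·11 + 8 = 52.
Check: 35^52 ≡ 68 (mod 103).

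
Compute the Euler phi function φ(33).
20

33 = 3 × 11
φ(n) = n × ∏(1 - 1/p) for each prime p dividing n
φ(33) = 33 × (1 - 1/3) × (1 - 1/11) = 20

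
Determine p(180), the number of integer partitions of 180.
684957390936

p(n) counts ways to write n as a sum of positive integers (order ignored).
Euler's pentagonal recurrence: p(k) = p(k-1) + p(k-2) - p(k-5) - p(k-7) + p(k-12) + p(k-15) - ... (offsets j(3j∓1)/2, signs ++--, p(0)=1, p(<0)=0).
DP table for k = 0..179: p(0)=1, p(1)=1, p(2)=2, p(3)=3, p(4)=5, p(5)=7, p(6)=11, p(7)=15, p(8)=22, p(9)=30, p(10)=42, p(11)=56, p(12)=77, p(13)=101, p(14)=135, p(15)=176, p(16)=231, p(17)=297, p(18)=385, p(19)=490, p(20)=627, p(21)=792, p(22)=1002, p(23)=1255, p(24)=1575, p(25)=1958, p(26)=2436, p(27)=3010, p(28)=3718, p(29)=4565, p(30)=5604, p(31)=6842, p(32)=8349, p(33)=10143, p(34)=12310, p(35)=14883, p(36)=17977, p(37)=21637, p(38)=26015, p(39)=31185, p(40)=37338, p(41)=44583, p(42)=53174, p(43)=63261, p(44)=75175, p(45)=89134, p(46)=105558, p(47)=124754, p(48)=147273, p(49)=173525, p(50)=204226, p(51)=239943, p(52)=281589, p(53)=329931, p(54)=386155, p(55)=451276, p(56)=526823, p(57)=614154, p(58)=715220, p(59)=831820, p(60)=966467, p(61)=1121505, p(62)=1300156, p(63)=1505499, p(64)=1741630, p(65)=2012558, p(66)=2323520, p(67)=2679689, p(68)=3087735, p(69)=3554345, p(70)=4087968, p(71)=4697205, p(72)=5392783, p(73)=6185689, p(74)=7089500, p(75)=8118264, p(76)=9289091, p(77)=10619863, p(78)=12132164, p(79)=13848650, p(80)=15796476, p(81)=18004327, p(82)=20506255, p(83)=23338469, p(84)=26543660, p(85)=30167357, p(86)=34262962, p(87)=38887673, p(88)=44108109, p(89)=49995925, p(90)=56634173, p(91)=64112359, p(92)=72533807, p(93)=82010177, p(94)=92669720, p(95)=104651419, p(96)=118114304, p(97)=133230930, p(98)=150198136, p(99)=169229875, p(100)=190569292, p(101)=214481126, p(102)=241265379, p(103)=271248950, p(104)=304801365, p(105)=342325709, p(106)=384276336, p(107)=431149389, p(108)=483502844, p(109)=541946240, p(110)=607163746, p(111)=679903203, p(112)=761002156, p(113)=851376628, p(114)=952050665, p(115)=1064144451, p(116)=1188908248, p(117)=1327710076, p(118)=1482074143, p(119)=1653668665, p(120)=1844349560, p(121)=2056148051, p(122)=2291320912, p(123)=2552338241, p(124)=2841940500, p(125)=3163127352, p(126)=3519222692, p(127)=3913864295, p(128)=4351078600, p(129)=4835271870, p(130)=5371315400, p(131)=5964539504, p(132)=6620830889, p(133)=7346629512, p(134)=8149040695, p(135)=9035836076, p(136)=10015581680, p(137)=11097645016, p(138)=12292341831, p(139)=13610949895, p(140)=15065878135, p(141)=16670689208, p(142)=18440293320, p(143)=20390982757, p(144)=22540654445, p(145)=24908858009, p(146)=27517052599, p(147)=30388671978, p(148)=33549419497, p(149)=37027355200, p(150)=40853235313, p(151)=45060624582, p(152)=49686288421, p(153)=54770336324, p(154)=60356673280, p(155)=66493182097, p(156)=73232243759, p(157)=80630964769, p(158)=88751778802, p(159)=97662728555, p(160)=107438159466, p(161)=118159068427, p(162)=129913904637, p(163)=142798995930, p(164)=156919475295, p(165)=172389800255, p(166)=189334822579, p(167)=207890420102, p(168)=228204732751, p(169)=250438925115, p(170)=274768617130, p(171)=301384802048, p(172)=330495499613, p(173)=362326859895, p(174)=397125074750, p(175)=435157697830, p(176)=476715857290, p(177)=522115831195, p(178)=571701605655, p(179)=625846753120.
Final step: p(180) = p(179) + p(178) - p(175) - p(173) + p(168) + p(165) - p(158) - p(154) + p(145) + p(140) - p(129) - p(123) + p(110) + p(103) - p(88) - p(80) + p(63) + p(54) - p(35) - p(25) + p(4)
= 625846753120 + 571701605655 - 435157697830 - 362326859895 + 228204732751 + 172389800255 - 88751778802 - 60356673280 + 24908858009 + 15065878135 - 4835271870 - 2552338241 + 607163746 + 271248950 - 44108109 - 15796476 + 1505499 + 386155 - 14883 - 1958 + 5
= 684957390936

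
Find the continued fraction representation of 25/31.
[0; 1, 4, 6]

Euclidean algorithm steps:
25 = 0 × 31 + 25
31 = 1 × 25 + 6
25 = 4 × 6 + 1
6 = 6 × 1 + 0
Continued fraction: [0; 1, 4, 6]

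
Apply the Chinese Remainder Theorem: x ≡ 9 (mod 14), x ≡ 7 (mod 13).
163

Using Chinese Remainder Theorem:
M = 14 × 13 = 182
M1 = 13, M2 = 14
y1 = 13^(-1) mod 14 = 13
y2 = 14^(-1) mod 13 = 1
x = (9×13×13 + 7×14×1) mod 182 = 163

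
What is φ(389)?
388

389 = 389
φ(n) = n × ∏(1 - 1/p) for each prime p dividing n
φ(389) = 389 × (1 - 1/389) = 388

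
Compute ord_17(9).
8

17 is prime, so ord(9) divides φ(17) = 16.
Divisors of 16: 1, 2, 4, 8, 16.
Repeated squaring: 9^1 ≡ 9, 9^2 ≡ 13, 9^4 ≡ 16, 9^8 ≡ 1, 9^16 ≡ 1 (mod 17).
Test 9^d mod 17 for each divisor d in increasing order:
9^1 ≡ 9
9^2 ≡ 13
9^4 ≡ 16
9^8 ≡ 1  ← first divisor giving 1
The order is 8.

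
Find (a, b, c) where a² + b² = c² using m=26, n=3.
(667, 156, 685)

Euclid's formula: a = m² - n², b = 2mn, c = m² + n²
m = 26, n = 3
a = 26² - 3² = 676 - 9 = 667
b = 2 × 26 × 3 = 156
c = 26² + 3² = 676 + 9 = 685
Verification: 667² + 156² = 444889 + 24336 = 469225 = 685² ✓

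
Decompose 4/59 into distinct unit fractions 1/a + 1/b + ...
1/15 + 1/885

Greedy algorithm:
4/59: ceiling(59/4) = 15, use 1/15
1/885: ceiling(885/1) = 885, use 1/885
Result: 4/59 = 1/15 + 1/885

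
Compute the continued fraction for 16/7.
[2; 3, 2]

Euclidean algorithm steps:
16 = 2 × 7 + 2
7 = 3 × 2 + 1
2 = 2 × 1 + 0
Continued fraction: [2; 3, 2]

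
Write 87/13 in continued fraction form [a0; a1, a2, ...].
[6; 1, 2, 4]

Euclidean algorithm steps:
87 = 6 × 13 + 9
13 = 1 × 9 + 4
9 = 2 × 4 + 1
4 = 4 × 1 + 0
Continued fraction: [6; 1, 2, 4]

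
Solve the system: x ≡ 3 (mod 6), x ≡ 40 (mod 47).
87

Using Chinese Remainder Theorem:
M = 6 × 47 = 282
M1 = 47, M2 = 6
y1 = 47^(-1) mod 6 = 5
y2 = 6^(-1) mod 47 = 8
x = (3×47×5 + 40×6×8) mod 282 = 87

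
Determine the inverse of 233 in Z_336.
137

gcd(233, 336) = 1, so the inverse exists.
Extended Euclidean algorithm on (336, 233):
336 = 1 × 233 + 103  ⟹  103 = (1)·336 + (-1)·233
233 = 2 × 103 + 27  ⟹  27 = (-2)·336 + (3)·233
103 = 3 × 27 + 22  ⟹  22 = (7)·336 + (-10)·233
27 = 1 × 22 + 5  ⟹  5 = (-9)·336 + (13)·233
22 = 4 × 5 + 2  ⟹  2 = (43)·336 + (-62)·233
5 = 2 × 2 + 1  ⟹  1 = (-95)·336 + (137)·233
So (137)·233 ≡ 1 (mod 336), i.e. 233^(-1) ≡ 137 (mod 336).
Check: 233 × 137 = 31921 ≡ 1 (mod 336)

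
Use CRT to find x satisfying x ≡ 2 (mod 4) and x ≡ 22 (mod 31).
22

Using Chinese Remainder Theorem:
M = 4 × 31 = 124
M1 = 31, M2 = 4
y1 = 31^(-1) mod 4 = 3
y2 = 4^(-1) mod 31 = 8
x = (2×31×3 + 22×4×8) mod 124 = 22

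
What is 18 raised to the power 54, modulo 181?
139

Repeated squaring. Binary of 54 = 110110.
18^1 ≡ 18 (mod 181); 18^2 ≡ 143 (mod 181); 18^4 ≡ 177 (mod 181); 18^8 ≡ 16 (mod 181); 18^16 ≡ 75 (mod 181); 18^32 ≡ 14 (mod 181)
18^54 = 18^2 × 18^4 × 18^16 × 18^32 ≡ 139 (mod 181)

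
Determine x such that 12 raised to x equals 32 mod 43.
33

Baby-step giant-step with step n = ⌈√43⌉ = 7.
Baby steps 12^j mod 43 (j:value) for j=0..6: 0:1, 1:12, 2:15, 3:8, 4:10, 5:34, 6:21.
Giant-step multiplier: 12^(-7) ≡ 12^(42-7) = 12^35 ≡ 7 (mod 43).
Giant steps γ_i = 32·7^i mod 43: γ_0=32, γ_1=9, γ_2=20, γ_3=11, γ_4=34 (in table at j=5).
x = i·n + j = 4·7 + 5 = 33.
Check: 12^33 ≡ 32 (mod 43).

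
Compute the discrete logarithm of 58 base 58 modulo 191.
1

Baby-step giant-step with step n = ⌈√191⌉ = 14.
Baby steps 58^j mod 191 (j:value) for j=0..13: 0:1, 1:58, 2:117, 3:101, 4:128, 5:166, 6:78, 7:131, 8:149, 9:47, 10:52, 11:151, 12:163, 13:95.
h = 58 is already in the table at j=1, so x = 1.
Check: 58^1 ≡ 58 (mod 191).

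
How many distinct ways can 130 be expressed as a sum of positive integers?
5371315400

p(n) counts ways to write n as a sum of positive integers (order ignored).
Euler's pentagonal recurrence: p(k) = p(k-1) + p(k-2) - p(k-5) - p(k-7) + p(k-12) + p(k-15) - ... (offsets j(3j∓1)/2, signs ++--, p(0)=1, p(<0)=0).
DP table for k = 0..129: p(0)=1, p(1)=1, p(2)=2, p(3)=3, p(4)=5, p(5)=7, p(6)=11, p(7)=15, p(8)=22, p(9)=30, p(10)=42, p(11)=56, p(12)=77, p(13)=101, p(14)=135, p(15)=176, p(16)=231, p(17)=297, p(18)=385, p(19)=490, p(20)=627, p(21)=792, p(22)=1002, p(23)=1255, p(24)=1575, p(25)=1958, p(26)=2436, p(27)=3010, p(28)=3718, p(29)=4565, p(30)=5604, p(31)=6842, p(32)=8349, p(33)=10143, p(34)=12310, p(35)=14883, p(36)=17977, p(37)=21637, p(38)=26015, p(39)=31185, p(40)=37338, p(41)=44583, p(42)=53174, p(43)=63261, p(44)=75175, p(45)=89134, p(46)=105558, p(47)=124754, p(48)=147273, p(49)=173525, p(50)=204226, p(51)=239943, p(52)=281589, p(53)=329931, p(54)=386155, p(55)=451276, p(56)=526823, p(57)=614154, p(58)=715220, p(59)=831820, p(60)=966467, p(61)=1121505, p(62)=1300156, p(63)=1505499, p(64)=1741630, p(65)=2012558, p(66)=2323520, p(67)=2679689, p(68)=3087735, p(69)=3554345, p(70)=4087968, p(71)=4697205, p(72)=5392783, p(73)=6185689, p(74)=7089500, p(75)=8118264, p(76)=9289091, p(77)=10619863, p(78)=12132164, p(79)=13848650, p(80)=15796476, p(81)=18004327, p(82)=20506255, p(83)=23338469, p(84)=26543660, p(85)=30167357, p(86)=34262962, p(87)=38887673, p(88)=44108109, p(89)=49995925, p(90)=56634173, p(91)=64112359, p(92)=72533807, p(93)=82010177, p(94)=92669720, p(95)=104651419, p(96)=118114304, p(97)=133230930, p(98)=150198136, p(99)=169229875, p(100)=190569292, p(101)=214481126, p(102)=241265379, p(103)=271248950, p(104)=304801365, p(105)=342325709, p(106)=384276336, p(107)=431149389, p(108)=483502844, p(109)=541946240, p(110)=607163746, p(111)=679903203, p(112)=761002156, p(113)=851376628, p(114)=952050665, p(115)=1064144451, p(116)=1188908248, p(117)=1327710076, p(118)=1482074143, p(119)=1653668665, p(120)=1844349560, p(121)=2056148051, p(122)=2291320912, p(123)=2552338241, p(124)=2841940500, p(125)=3163127352, p(126)=3519222692, p(127)=3913864295, p(128)=4351078600, p(129)=4835271870.
Final step: p(130) = p(129) + p(128) - p(125) - p(123) + p(118) + p(115) - p(108) - p(104) + p(95) + p(90) - p(79) - p(73) + p(60) + p(53) - p(38) - p(30) + p(13) + p(4)
= 4835271870 + 4351078600 - 3163127352 - 2552338241 + 1482074143 + 1064144451 - 483502844 - 304801365 + 104651419 + 56634173 - 13848650 - 6185689 + 966467 + 329931 - 26015 - 5604 + 101 + 5
= 5371315400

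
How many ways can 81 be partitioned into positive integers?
18004327

p(n) counts ways to write n as a sum of positive integers (order ignored).
Euler's pentagonal recurrence: p(k) = p(k-1) + p(k-2) - p(k-5) - p(k-7) + p(k-12) + p(k-15) - ... (offsets j(3j∓1)/2, signs ++--, p(0)=1, p(<0)=0).
DP table for k = 0..80: p(0)=1, p(1)=1, p(2)=2, p(3)=3, p(4)=5, p(5)=7, p(6)=11, p(7)=15, p(8)=22, p(9)=30, p(10)=42, p(11)=56, p(12)=77, p(13)=101, p(14)=135, p(15)=176, p(16)=231, p(17)=297, p(18)=385, p(19)=490, p(20)=627, p(21)=792, p(22)=1002, p(23)=1255, p(24)=1575, p(25)=1958, p(26)=2436, p(27)=3010, p(28)=3718, p(29)=4565, p(30)=5604, p(31)=6842, p(32)=8349, p(33)=10143, p(34)=12310, p(35)=14883, p(36)=17977, p(37)=21637, p(38)=26015, p(39)=31185, p(40)=37338, p(41)=44583, p(42)=53174, p(43)=63261, p(44)=75175, p(45)=89134, p(46)=105558, p(47)=124754, p(48)=147273, p(49)=173525, p(50)=204226, p(51)=239943, p(52)=281589, p(53)=329931, p(54)=386155, p(55)=451276, p(56)=526823, p(57)=614154, p(58)=715220, p(59)=831820, p(60)=966467, p(61)=1121505, p(62)=1300156, p(63)=1505499, p(64)=1741630, p(65)=2012558, p(66)=2323520, p(67)=2679689, p(68)=3087735, p(69)=3554345, p(70)=4087968, p(71)=4697205, p(72)=5392783, p(73)=6185689, p(74)=7089500, p(75)=8118264, p(76)=9289091, p(77)=10619863, p(78)=12132164, p(79)=13848650, p(80)=15796476.
Final step: p(81) = p(80) + p(79) - p(76) - p(74) + p(69) + p(66) - p(59) - p(55) + p(46) + p(41) - p(30) - p(24) + p(11) + p(4)
= 15796476 + 13848650 - 9289091 - 7089500 + 3554345 + 2323520 - 831820 - 451276 + 105558 + 44583 - 5604 - 1575 + 56 + 5
= 18004327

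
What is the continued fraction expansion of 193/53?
[3; 1, 1, 1, 3, 1, 3]

Euclidean algorithm steps:
193 = 3 × 53 + 34
53 = 1 × 34 + 19
34 = 1 × 19 + 15
19 = 1 × 15 + 4
15 = 3 × 4 + 3
4 = 1 × 3 + 1
3 = 3 × 1 + 0
Continued fraction: [3; 1, 1, 1, 3, 1, 3]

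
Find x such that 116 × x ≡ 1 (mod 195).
116

gcd(116, 195) = 1, so the inverse exists.
Extended Euclidean algorithm on (195, 116):
195 = 1 × 116 + 79  ⟹  79 = (1)·195 + (-1)·116
116 = 1 × 79 + 37  ⟹  37 = (-1)·195 + (2)·116
79 = 2 × 37 + 5  ⟹  5 = (3)·195 + (-5)·116
37 = 7 × 5 + 2  ⟹  2 = (-22)·195 + (37)·116
5 = 2 × 2 + 1  ⟹  1 = (47)·195 + (-79)·116
So (-79)·116 ≡ 1 (mod 195), i.e. 116^(-1) ≡ -79 ≡ 116 (mod 195).
Check: 116 × 116 = 13456 ≡ 1 (mod 195)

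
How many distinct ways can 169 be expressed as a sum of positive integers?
250438925115

p(n) counts ways to write n as a sum of positive integers (order ignored).
Euler's pentagonal recurrence: p(k) = p(k-1) + p(k-2) - p(k-5) - p(k-7) + p(k-12) + p(k-15) - ... (offsets j(3j∓1)/2, signs ++--, p(0)=1, p(<0)=0).
DP table for k = 0..168: p(0)=1, p(1)=1, p(2)=2, p(3)=3, p(4)=5, p(5)=7, p(6)=11, p(7)=15, p(8)=22, p(9)=30, p(10)=42, p(11)=56, p(12)=77, p(13)=101, p(14)=135, p(15)=176, p(16)=231, p(17)=297, p(18)=385, p(19)=490, p(20)=627, p(21)=792, p(22)=1002, p(23)=1255, p(24)=1575, p(25)=1958, p(26)=2436, p(27)=3010, p(28)=3718, p(29)=4565, p(30)=5604, p(31)=6842, p(32)=8349, p(33)=10143, p(34)=12310, p(35)=14883, p(36)=17977, p(37)=21637, p(38)=26015, p(39)=31185, p(40)=37338, p(41)=44583, p(42)=53174, p(43)=63261, p(44)=75175, p(45)=89134, p(46)=105558, p(47)=124754, p(48)=147273, p(49)=173525, p(50)=204226, p(51)=239943, p(52)=281589, p(53)=329931, p(54)=386155, p(55)=451276, p(56)=526823, p(57)=614154, p(58)=715220, p(59)=831820, p(60)=966467, p(61)=1121505, p(62)=1300156, p(63)=1505499, p(64)=1741630, p(65)=2012558, p(66)=2323520, p(67)=2679689, p(68)=3087735, p(69)=3554345, p(70)=4087968, p(71)=4697205, p(72)=5392783, p(73)=6185689, p(74)=7089500, p(75)=8118264, p(76)=9289091, p(77)=10619863, p(78)=12132164, p(79)=13848650, p(80)=15796476, p(81)=18004327, p(82)=20506255, p(83)=23338469, p(84)=26543660, p(85)=30167357, p(86)=34262962, p(87)=38887673, p(88)=44108109, p(89)=49995925, p(90)=56634173, p(91)=64112359, p(92)=72533807, p(93)=82010177, p(94)=92669720, p(95)=104651419, p(96)=118114304, p(97)=133230930, p(98)=150198136, p(99)=169229875, p(100)=190569292, p(101)=214481126, p(102)=241265379, p(103)=271248950, p(104)=304801365, p(105)=342325709, p(106)=384276336, p(107)=431149389, p(108)=483502844, p(109)=541946240, p(110)=607163746, p(111)=679903203, p(112)=761002156, p(113)=851376628, p(114)=952050665, p(115)=1064144451, p(116)=1188908248, p(117)=1327710076, p(118)=1482074143, p(119)=1653668665, p(120)=1844349560, p(121)=2056148051, p(122)=2291320912, p(123)=2552338241, p(124)=2841940500, p(125)=3163127352, p(126)=3519222692, p(127)=3913864295, p(128)=4351078600, p(129)=4835271870, p(130)=5371315400, p(131)=5964539504, p(132)=6620830889, p(133)=7346629512, p(134)=8149040695, p(135)=9035836076, p(136)=10015581680, p(137)=11097645016, p(138)=12292341831, p(139)=13610949895, p(140)=15065878135, p(141)=16670689208, p(142)=18440293320, p(143)=20390982757, p(144)=22540654445, p(145)=24908858009, p(146)=27517052599, p(147)=30388671978, p(148)=33549419497, p(149)=37027355200, p(150)=40853235313, p(151)=45060624582, p(152)=49686288421, p(153)=54770336324, p(154)=60356673280, p(155)=66493182097, p(156)=73232243759, p(157)=80630964769, p(158)=88751778802, p(159)=97662728555, p(160)=107438159466, p(161)=118159068427, p(162)=129913904637, p(163)=142798995930, p(164)=156919475295, p(165)=172389800255, p(166)=189334822579, p(167)=207890420102, p(168)=228204732751.
Final step: p(169) = p(168) + p(167) - p(164) - p(162) + p(157) + p(154) - p(147) - p(143) + p(134) + p(129) - p(118) - p(112) + p(99) + p(92) - p(77) - p(69) + p(52) + p(43) - p(24) - p(14)
= 228204732751 + 207890420102 - 156919475295 - 129913904637 + 80630964769 + 60356673280 - 30388671978 - 20390982757 + 8149040695 + 4835271870 - 1482074143 - 761002156 + 169229875 + 72533807 - 10619863 - 3554345 + 281589 + 63261 - 1575 - 135
= 250438925115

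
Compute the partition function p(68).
3087735

p(n) counts ways to write n as a sum of positive integers (order ignored).
Euler's pentagonal recurrence: p(k) = p(k-1) + p(k-2) - p(k-5) - p(k-7) + p(k-12) + p(k-15) - ... (offsets j(3j∓1)/2, signs ++--, p(0)=1, p(<0)=0).
DP table for k = 0..67: p(0)=1, p(1)=1, p(2)=2, p(3)=3, p(4)=5, p(5)=7, p(6)=11, p(7)=15, p(8)=22, p(9)=30, p(10)=42, p(11)=56, p(12)=77, p(13)=101, p(14)=135, p(15)=176, p(16)=231, p(17)=297, p(18)=385, p(19)=490, p(20)=627, p(21)=792, p(22)=1002, p(23)=1255, p(24)=1575, p(25)=1958, p(26)=2436, p(27)=3010, p(28)=3718, p(29)=4565, p(30)=5604, p(31)=6842, p(32)=8349, p(33)=10143, p(34)=12310, p(35)=14883, p(36)=17977, p(37)=21637, p(38)=26015, p(39)=31185, p(40)=37338, p(41)=44583, p(42)=53174, p(43)=63261, p(44)=75175, p(45)=89134, p(46)=105558, p(47)=124754, p(48)=147273, p(49)=173525, p(50)=204226, p(51)=239943, p(52)=281589, p(53)=329931, p(54)=386155, p(55)=451276, p(56)=526823, p(57)=614154, p(58)=715220, p(59)=831820, p(60)=966467, p(61)=1121505, p(62)=1300156, p(63)=1505499, p(64)=1741630, p(65)=2012558, p(66)=2323520, p(67)=2679689.
Final step: p(68) = p(67) + p(66) - p(63) - p(61) + p(56) + p(53) - p(46) - p(42) + p(33) + p(28) - p(17) - p(11)
= 2679689 + 2323520 - 1505499 - 1121505 + 526823 + 329931 - 105558 - 53174 + 10143 + 3718 - 297 - 56
= 3087735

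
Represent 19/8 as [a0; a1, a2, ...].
[2; 2, 1, 2]

Euclidean algorithm steps:
19 = 2 × 8 + 3
8 = 2 × 3 + 2
3 = 1 × 2 + 1
2 = 2 × 1 + 0
Continued fraction: [2; 2, 1, 2]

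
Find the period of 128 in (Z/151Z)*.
15

151 is prime, so ord(128) divides φ(151) = 150.
Divisors of 150: 1, 2, 3, 5, 6, 10, 15, 25, 30, 50, 75, 150.
Repeated squaring: 128^1 ≡ 128, 128^2 ≡ 76, 128^4 ≡ 38, 128^8 ≡ 85, 128^16 ≡ 128, 128^32 ≡ 76, 128^64 ≡ 38, 128^128 ≡ 85 (mod 151).
Test 128^d mod 151 for each divisor d in increasing order:
128^1 ≡ 128
128^2 ≡ 76
128^3 = 128^2·128^1 ≡ 64
128^5 = 128^4·128^1 ≡ 32
128^6 = 128^4·128^2 ≡ 19
128^10 = 128^8·128^2 ≡ 118
128^15 = 128^8·128^4·128^2·128^1 ≡ 1  ← first divisor giving 1
The order is 15.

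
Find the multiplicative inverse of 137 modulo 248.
105

gcd(137, 248) = 1, so the inverse exists.
Extended Euclidean algorithm on (248, 137):
248 = 1 × 137 + 111  ⟹  111 = (1)·248 + (-1)·137
137 = 1 × 111 + 26  ⟹  26 = (-1)·248 + (2)·137
111 = 4 × 26 + 7  ⟹  7 = (5)·248 + (-9)·137
26 = 3 × 7 + 5  ⟹  5 = (-16)·248 + (29)·137
7 = 1 × 5 + 2  ⟹  2 = (21)·248 + (-38)·137
5 = 2 × 2 + 1  ⟹  1 = (-58)·248 + (105)·137
So (105)·137 ≡ 1 (mod 248), i.e. 137^(-1) ≡ 105 (mod 248).
Check: 137 × 105 = 14385 ≡ 1 (mod 248)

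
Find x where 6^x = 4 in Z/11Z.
8

Baby-step giant-step with step n = ⌈√11⌉ = 4.
Baby steps 6^j mod 11 (j:value) for j=0..3: 0:1, 1:6, 2:3, 3:7.
Giant-step multiplier: 6^(-4) ≡ 6^(10-4) = 6^6 ≡ 5 (mod 11).
Giant steps γ_i = 4·5^i mod 11: γ_0=4, γ_1=9, γ_2=1 (in table at j=0).
x = i·n + j = 2·4 + 0 = 8.
Check: 6^8 ≡ 4 (mod 11).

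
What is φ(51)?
32

51 = 3 × 17
φ(n) = n × ∏(1 - 1/p) for each prime p dividing n
φ(51) = 51 × (1 - 1/3) × (1 - 1/17) = 32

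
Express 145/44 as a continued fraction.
[3; 3, 2, 1, 1, 2]

Euclidean algorithm steps:
145 = 3 × 44 + 13
44 = 3 × 13 + 5
13 = 2 × 5 + 3
5 = 1 × 3 + 2
3 = 1 × 2 + 1
2 = 2 × 1 + 0
Continued fraction: [3; 3, 2, 1, 1, 2]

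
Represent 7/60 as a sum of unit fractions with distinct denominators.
1/9 + 1/180

Greedy algorithm:
7/60: ceiling(60/7) = 9, use 1/9
1/180: ceiling(180/1) = 180, use 1/180
Result: 7/60 = 1/9 + 1/180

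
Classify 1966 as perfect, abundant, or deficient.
deficient

Proper divisors of 1966: sum = 1 + 2 + 983 = 986
Since 986 < 1966, 1966 is deficient.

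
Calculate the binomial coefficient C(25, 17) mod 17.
1

Using Lucas' theorem:
Write n=25 and k=17 in base 17:
n in base 17: [1, 8]
k in base 17: [1, 0]
C(25,17) mod 17 = ∏ C(n_i, k_i) mod 17
Digit binomials (mod 17): C(1,1) = 1; C(8,0) = 1
Product: 1 × 1 = 1 ≡ 1 (mod 17)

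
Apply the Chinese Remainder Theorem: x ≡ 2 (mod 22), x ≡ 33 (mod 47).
926

Using Chinese Remainder Theorem:
M = 22 × 47 = 1034
M1 = 47, M2 = 22
y1 = 47^(-1) mod 22 = 15
y2 = 22^(-1) mod 47 = 15
x = (2×47×15 + 33×22×15) mod 1034 = 926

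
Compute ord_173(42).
172

173 is prime, so ord(42) divides φ(173) = 172.
Divisors of 172: 1, 2, 4, 43, 86, 172.
Repeated squaring: 42^1 ≡ 42, 42^2 ≡ 34, 42^4 ≡ 118, 42^8 ≡ 84, 42^16 ≡ 136, 42^32 ≡ 158, 42^64 ≡ 52, 42^128 ≡ 109 (mod 173).
Test 42^d mod 173 for each divisor d in increasing order:
42^1 ≡ 42
42^2 ≡ 34
42^4 ≡ 118
42^43 = 42^32·42^8·42^2·42^1 ≡ 93
42^86 = 42^64·42^16·42^4·42^2 ≡ 172
42^172 = 42^128·42^32·42^8·42^4 ≡ 1  ← first divisor giving 1
The order is 172.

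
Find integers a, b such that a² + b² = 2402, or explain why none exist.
1² + 49² (a=1, b=49)

Factorization: 2402 = 2 × 1201
By Fermat: n is sum of two squares iff every prime p ≡ 3 (mod 4) appears to even power.
All primes ≡ 3 (mod 4) appear to even power.
Search a = 0, 1, 2, … for 2402 - a² a perfect square: first hit at a = 1: 2402 - 1 = 2401 = 49².
2402 = 1² + 49² = 1 + 2401 ✓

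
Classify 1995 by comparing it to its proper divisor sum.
deficient

Proper divisors of 1995: sum = 1 + 3 + 5 + 7 + 15 + 19 + 21 + 35 + 57 + 95 + 105 + 133 + 285 + 399 + 665 = 1845
Since 1845 < 1995, 1995 is deficient.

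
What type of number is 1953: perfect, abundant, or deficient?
deficient

Proper divisors of 1953: sum = 1 + 3 + 7 + 9 + 21 + 31 + 63 + 93 + 217 + 279 + 651 = 1375
Since 1375 < 1953, 1953 is deficient.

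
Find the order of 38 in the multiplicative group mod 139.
69

139 is prime, so ord(38) divides φ(139) = 138.
Divisors of 138: 1, 2, 3, 6, 23, 46, 69, 138.
Repeated squaring: 38^1 ≡ 38, 38^2 ≡ 54, 38^4 ≡ 136, 38^8 ≡ 9, 38^16 ≡ 81, 38^32 ≡ 28, 38^64 ≡ 89, 38^128 ≡ 137 (mod 139).
Test 38^d mod 139 for each divisor d in increasing order:
38^1 ≡ 38
38^2 ≡ 54
38^3 = 38^2·38^1 ≡ 106
38^6 = 38^4·38^2 ≡ 116
38^23 = 38^16·38^4·38^2·38^1 ≡ 96
38^46 = 38^32·38^8·38^4·38^2 ≡ 42
38^69 = 38^64·38^4·38^1 ≡ 1  ← first divisor giving 1
The order is 69.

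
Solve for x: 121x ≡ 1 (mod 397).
105

gcd(121, 397) = 1, so the inverse exists.
Extended Euclidean algorithm on (397, 121):
397 = 3 × 121 + 34  ⟹  34 = (1)·397 + (-3)·121
121 = 3 × 34 + 19  ⟹  19 = (-3)·397 + (10)·121
34 = 1 × 19 + 15  ⟹  15 = (4)·397 + (-13)·121
19 = 1 × 15 + 4  ⟹  4 = (-7)·397 + (23)·121
15 = 3 × 4 + 3  ⟹  3 = (25)·397 + (-82)·121
4 = 1 × 3 + 1  ⟹  1 = (-32)·397 + (105)·121
So (105)·121 ≡ 1 (mod 397), i.e. 121^(-1) ≡ 105 (mod 397).
Check: 121 × 105 = 12705 ≡ 1 (mod 397)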